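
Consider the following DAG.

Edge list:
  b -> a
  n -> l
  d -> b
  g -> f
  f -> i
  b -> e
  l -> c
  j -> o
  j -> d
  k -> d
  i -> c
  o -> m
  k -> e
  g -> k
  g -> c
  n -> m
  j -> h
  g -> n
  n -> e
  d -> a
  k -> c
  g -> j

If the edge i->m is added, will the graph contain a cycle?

No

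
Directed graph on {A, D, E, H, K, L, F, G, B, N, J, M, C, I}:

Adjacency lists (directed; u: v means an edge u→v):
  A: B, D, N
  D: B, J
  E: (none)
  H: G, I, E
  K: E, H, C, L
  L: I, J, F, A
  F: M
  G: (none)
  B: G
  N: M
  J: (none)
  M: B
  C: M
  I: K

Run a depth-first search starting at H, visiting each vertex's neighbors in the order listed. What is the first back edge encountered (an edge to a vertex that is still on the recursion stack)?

K->H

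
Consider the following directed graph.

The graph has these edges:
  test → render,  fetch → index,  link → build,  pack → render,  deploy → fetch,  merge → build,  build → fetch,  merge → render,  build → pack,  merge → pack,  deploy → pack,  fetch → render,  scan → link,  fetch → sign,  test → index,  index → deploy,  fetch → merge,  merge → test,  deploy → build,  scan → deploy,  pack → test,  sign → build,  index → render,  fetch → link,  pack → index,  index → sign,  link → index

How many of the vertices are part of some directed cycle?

A vertex is on a directed cycle iff it belongs to a strongly connected component of size ≥ 2 (or has a self-loop).
The vertices on cycles are {link, pack, sign, test, build, fetch, index, merge, deploy} — 9 in total.

9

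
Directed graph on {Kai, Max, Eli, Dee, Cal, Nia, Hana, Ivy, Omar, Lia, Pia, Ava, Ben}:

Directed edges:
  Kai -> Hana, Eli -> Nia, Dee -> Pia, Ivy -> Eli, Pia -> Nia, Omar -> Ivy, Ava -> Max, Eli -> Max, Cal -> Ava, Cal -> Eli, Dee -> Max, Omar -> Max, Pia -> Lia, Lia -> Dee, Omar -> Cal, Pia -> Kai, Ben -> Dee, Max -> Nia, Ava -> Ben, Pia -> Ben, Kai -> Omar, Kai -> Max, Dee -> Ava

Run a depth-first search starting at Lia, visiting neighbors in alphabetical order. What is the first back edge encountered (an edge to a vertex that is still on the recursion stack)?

Ben→Dee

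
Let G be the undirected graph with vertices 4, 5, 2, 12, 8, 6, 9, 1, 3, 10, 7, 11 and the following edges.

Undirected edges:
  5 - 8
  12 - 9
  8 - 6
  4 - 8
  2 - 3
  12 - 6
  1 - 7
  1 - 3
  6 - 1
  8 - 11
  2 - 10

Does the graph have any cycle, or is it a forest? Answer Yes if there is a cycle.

DFS, tracking each vertex's parent; an edge to a visited non-parent vertex closes a cycle.
Start from 1:
visit 1 (parent –)
  visit 3 (parent 1)
    3–1: parent, skip
    visit 2 (parent 3)
      visit 10 (parent 2)
        10–2: parent, skip
      2–3: parent, skip
  visit 7 (parent 1)
    7–1: parent, skip
  visit 6 (parent 1)
    visit 12 (parent 6)
      12–6: parent, skip
      visit 9 (parent 12)
        9–12: parent, skip
    visit 8 (parent 6)
      visit 5 (parent 8)
        5–8: parent, skip
      visit 11 (parent 8)
        11–8: parent, skip
      8–6: parent, skip
      visit 4 (parent 8)
        4–8: parent, skip
    6–1: parent, skip
No non-parent visited neighbor found — the graph is a forest.

No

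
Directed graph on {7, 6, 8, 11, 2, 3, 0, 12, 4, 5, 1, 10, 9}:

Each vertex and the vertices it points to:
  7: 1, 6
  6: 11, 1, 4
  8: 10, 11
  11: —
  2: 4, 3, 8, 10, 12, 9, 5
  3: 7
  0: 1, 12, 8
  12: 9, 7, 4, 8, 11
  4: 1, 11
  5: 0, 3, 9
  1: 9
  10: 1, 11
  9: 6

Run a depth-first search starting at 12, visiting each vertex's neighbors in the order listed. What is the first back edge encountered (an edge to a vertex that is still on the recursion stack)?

1->9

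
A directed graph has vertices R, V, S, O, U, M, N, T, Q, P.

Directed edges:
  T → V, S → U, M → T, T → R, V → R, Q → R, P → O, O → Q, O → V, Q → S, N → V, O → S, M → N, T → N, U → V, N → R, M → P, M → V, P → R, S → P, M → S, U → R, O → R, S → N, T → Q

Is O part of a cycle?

O is on a cycle iff O can reach itself via ≥1 edge.
O → S → P → O — yes.

Yes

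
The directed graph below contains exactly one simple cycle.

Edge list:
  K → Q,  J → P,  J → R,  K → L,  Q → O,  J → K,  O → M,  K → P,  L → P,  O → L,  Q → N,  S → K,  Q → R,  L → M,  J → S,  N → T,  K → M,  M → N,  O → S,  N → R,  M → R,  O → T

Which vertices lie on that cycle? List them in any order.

DFS with gray/black marking from K:
K gray
  P gray
  P black
  M gray
    N gray
      T gray
      T black
      R gray
      R black
    N black
    M→R: R black — skip
  M black
  Q gray
    Q→R: R black — skip
    Q→N: N black — skip
    O gray
      L gray
        L→M: M black — skip
        L→P: P black — skip
      L black
      S gray
        S→K: K is gray → back edge
Back edge closes the cycle K → Q → O → S → K; its vertices are {K, O, Q, S}.

K, O, Q, S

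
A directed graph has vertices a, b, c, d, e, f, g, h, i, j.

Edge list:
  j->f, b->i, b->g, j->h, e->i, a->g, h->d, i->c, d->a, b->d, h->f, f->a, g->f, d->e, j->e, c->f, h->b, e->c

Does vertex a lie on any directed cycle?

a is on a cycle iff a can reach itself via ≥1 edge.
a → g → f → a — yes.

Yes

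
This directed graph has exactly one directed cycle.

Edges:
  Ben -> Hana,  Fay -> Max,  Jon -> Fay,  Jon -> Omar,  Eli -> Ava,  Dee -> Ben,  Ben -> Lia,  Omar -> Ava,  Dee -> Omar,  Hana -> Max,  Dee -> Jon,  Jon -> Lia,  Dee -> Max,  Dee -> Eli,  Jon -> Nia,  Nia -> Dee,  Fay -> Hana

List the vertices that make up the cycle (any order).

Dee, Jon, Nia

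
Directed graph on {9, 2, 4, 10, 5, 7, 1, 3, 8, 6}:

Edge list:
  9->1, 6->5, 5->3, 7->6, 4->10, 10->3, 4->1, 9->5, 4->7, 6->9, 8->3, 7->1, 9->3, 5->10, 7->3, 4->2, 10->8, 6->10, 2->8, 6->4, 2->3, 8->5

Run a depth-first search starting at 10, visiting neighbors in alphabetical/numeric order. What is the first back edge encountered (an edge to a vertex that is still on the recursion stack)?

5->10

DFS from 10 (visiting neighbors in alphabetical/numeric order); mark gray on enter, black on exit:
10 gray
  3 gray
  3 black
  8 gray
    8→3: 3 black — skip
    5 gray
      5→3: 3 black — skip
      5→10: 10 is gray → back edge
First back edge: 5 → 10.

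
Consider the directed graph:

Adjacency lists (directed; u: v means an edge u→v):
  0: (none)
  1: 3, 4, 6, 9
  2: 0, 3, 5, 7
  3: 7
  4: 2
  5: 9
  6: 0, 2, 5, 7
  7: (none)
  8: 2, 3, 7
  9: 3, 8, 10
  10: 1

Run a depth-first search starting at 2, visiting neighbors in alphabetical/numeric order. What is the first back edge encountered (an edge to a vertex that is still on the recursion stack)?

8->2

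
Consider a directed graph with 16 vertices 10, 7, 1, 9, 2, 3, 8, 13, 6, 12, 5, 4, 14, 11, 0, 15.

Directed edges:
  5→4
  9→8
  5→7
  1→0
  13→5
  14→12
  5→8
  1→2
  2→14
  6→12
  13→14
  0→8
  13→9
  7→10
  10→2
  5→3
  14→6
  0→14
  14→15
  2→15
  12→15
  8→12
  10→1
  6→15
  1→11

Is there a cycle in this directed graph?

DFS with white/gray/black marking, starting from 3:
3 gray
3 black
10 gray
  2 gray
    15 gray
    15 black
    14 gray
      12 gray
        12→15: 15 black — skip
      12 black
      14→15: 15 black — skip
      6 gray
        6→12: 12 black — skip
        6→15: 15 black — skip
      6 black
    14 black
  2 black
  1 gray
    1→2: 2 black — skip
    0 gray
      8 gray
        8→12: 12 black — skip
      8 black
      0→14: 14 black — skip
    0 black
    11 gray
    11 black
  1 black
10 black
7 gray
  7→10: 10 black — skip
7 black
9 gray
  9→8: 8 black — skip
9 black
13 gray
  5 gray
    4 gray
    4 black
    5→8: 8 black — skip
    5→7: 7 black — skip
    5→3: 3 black — skip
  5 black
  13→9: 9 black — skip
  13→14: 14 black — skip
13 black
Every edge goes to a white or black vertex — no back edge, so the graph is acyclic.

No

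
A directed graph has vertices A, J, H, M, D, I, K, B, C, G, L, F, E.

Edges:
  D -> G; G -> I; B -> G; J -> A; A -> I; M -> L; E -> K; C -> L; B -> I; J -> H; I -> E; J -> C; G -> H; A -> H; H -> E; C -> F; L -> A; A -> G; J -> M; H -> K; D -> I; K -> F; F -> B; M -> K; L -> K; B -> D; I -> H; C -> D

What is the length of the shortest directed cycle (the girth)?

5

For each vertex v, BFS finds the shortest path from v back to v.
The shortest such closed walk is K → F → B → I → E → K, length 5.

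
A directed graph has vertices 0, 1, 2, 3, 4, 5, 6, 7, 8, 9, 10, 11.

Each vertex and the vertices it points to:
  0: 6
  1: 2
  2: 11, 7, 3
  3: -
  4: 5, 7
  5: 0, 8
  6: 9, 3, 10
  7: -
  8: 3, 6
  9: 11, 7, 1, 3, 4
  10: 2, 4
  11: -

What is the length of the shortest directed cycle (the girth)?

5

For each vertex v, BFS finds the shortest path from v back to v.
The shortest such closed walk is 5 → 0 → 6 → 9 → 4 → 5, length 5.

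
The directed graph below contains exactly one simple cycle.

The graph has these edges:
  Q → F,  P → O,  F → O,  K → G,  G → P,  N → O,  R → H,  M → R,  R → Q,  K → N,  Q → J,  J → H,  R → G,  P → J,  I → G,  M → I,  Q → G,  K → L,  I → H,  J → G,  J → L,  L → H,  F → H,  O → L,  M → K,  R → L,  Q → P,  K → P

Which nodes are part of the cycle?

DFS with gray/black marking from G:
G gray
  P gray
    O gray
      L gray
        H gray
        H black
      L black
    O black
    J gray
      J→H: H black — skip
      J→G: G is gray → back edge
Back edge closes the cycle G → P → J → G; its vertices are {G, J, P}.

G, J, P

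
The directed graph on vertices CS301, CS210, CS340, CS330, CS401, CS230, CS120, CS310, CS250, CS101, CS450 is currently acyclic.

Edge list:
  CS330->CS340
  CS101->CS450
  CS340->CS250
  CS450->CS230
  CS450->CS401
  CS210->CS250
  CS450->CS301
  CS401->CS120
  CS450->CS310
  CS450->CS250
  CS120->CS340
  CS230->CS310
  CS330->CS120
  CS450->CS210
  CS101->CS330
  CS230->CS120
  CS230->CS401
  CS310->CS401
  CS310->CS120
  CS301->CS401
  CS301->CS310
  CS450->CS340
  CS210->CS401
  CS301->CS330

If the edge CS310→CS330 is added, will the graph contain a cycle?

Adding CS310→CS330 creates a cycle iff CS330 can already reach CS310.
Explore from CS330: no path reaches CS310. The graph stays acyclic.

No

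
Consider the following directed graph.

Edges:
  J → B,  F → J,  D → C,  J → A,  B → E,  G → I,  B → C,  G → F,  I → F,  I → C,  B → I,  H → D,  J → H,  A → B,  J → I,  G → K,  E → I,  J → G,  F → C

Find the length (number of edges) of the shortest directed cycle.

3

For each vertex v, BFS finds the shortest path from v back to v.
The shortest such closed walk is J → I → F → J, length 3.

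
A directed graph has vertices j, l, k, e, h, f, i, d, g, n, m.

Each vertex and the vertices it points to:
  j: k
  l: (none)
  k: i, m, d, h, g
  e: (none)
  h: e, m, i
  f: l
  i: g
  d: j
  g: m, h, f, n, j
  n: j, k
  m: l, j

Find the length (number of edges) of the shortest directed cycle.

3

For each vertex v, BFS finds the shortest path from v back to v.
The shortest such closed walk is g → j → k → g, length 3.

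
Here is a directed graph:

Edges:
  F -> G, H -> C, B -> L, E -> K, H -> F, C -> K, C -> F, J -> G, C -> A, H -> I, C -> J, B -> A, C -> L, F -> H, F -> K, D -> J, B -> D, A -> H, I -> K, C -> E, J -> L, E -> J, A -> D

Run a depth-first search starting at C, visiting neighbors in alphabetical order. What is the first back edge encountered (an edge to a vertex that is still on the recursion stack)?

DFS from C (visiting neighbors in alphabetical order); mark gray on enter, black on exit:
C gray
  A gray
    D gray
      J gray
        G gray
        G black
        L gray
        L black
      J black
    D black
    H gray
      H→C: C is gray → back edge
First back edge: H → C.

H→C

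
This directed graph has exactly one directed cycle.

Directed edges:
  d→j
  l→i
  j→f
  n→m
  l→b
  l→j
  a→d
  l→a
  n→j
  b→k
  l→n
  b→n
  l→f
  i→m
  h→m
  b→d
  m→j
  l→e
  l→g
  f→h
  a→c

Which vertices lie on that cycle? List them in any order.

DFS with gray/black marking from f:
f gray
  h gray
    m gray
      j gray
        j→f: f is gray → back edge
Back edge closes the cycle f → h → m → j → f; its vertices are {f, h, j, m}.

f, h, j, m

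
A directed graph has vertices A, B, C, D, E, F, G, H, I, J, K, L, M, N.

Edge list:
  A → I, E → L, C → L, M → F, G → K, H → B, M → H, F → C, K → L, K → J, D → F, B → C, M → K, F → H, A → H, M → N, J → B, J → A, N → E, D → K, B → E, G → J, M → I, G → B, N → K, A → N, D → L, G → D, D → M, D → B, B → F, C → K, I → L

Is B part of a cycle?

Yes

B is on a cycle iff B can reach itself via ≥1 edge.
B → F → H → B — yes.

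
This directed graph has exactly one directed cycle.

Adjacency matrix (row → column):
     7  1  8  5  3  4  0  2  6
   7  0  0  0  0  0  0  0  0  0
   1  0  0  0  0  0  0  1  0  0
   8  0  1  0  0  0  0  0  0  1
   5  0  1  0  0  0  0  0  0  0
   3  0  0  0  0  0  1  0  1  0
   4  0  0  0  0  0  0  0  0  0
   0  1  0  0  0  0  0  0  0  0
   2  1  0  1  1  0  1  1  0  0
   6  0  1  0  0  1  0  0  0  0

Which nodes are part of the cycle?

2, 3, 6, 8

DFS with gray/black marking from 2:
2 gray
  0 gray
    7 gray
    7 black
  0 black
  2→7: 7 black — skip
  5 gray
    1 gray
      1→0: 0 black — skip
    1 black
  5 black
  4 gray
  4 black
  8 gray
    6 gray
      6→1: 1 black — skip
      3 gray
        3→2: 2 is gray → back edge
Back edge closes the cycle 2 → 8 → 6 → 3 → 2; its vertices are {2, 3, 6, 8}.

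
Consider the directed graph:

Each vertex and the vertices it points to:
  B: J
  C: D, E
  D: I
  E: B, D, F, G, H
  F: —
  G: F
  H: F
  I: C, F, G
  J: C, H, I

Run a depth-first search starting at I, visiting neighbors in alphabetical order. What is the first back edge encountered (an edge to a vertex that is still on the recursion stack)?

D->I

DFS from I (visiting neighbors in alphabetical order); mark gray on enter, black on exit:
I gray
  C gray
    D gray
      D→I: I is gray → back edge
First back edge: D → I.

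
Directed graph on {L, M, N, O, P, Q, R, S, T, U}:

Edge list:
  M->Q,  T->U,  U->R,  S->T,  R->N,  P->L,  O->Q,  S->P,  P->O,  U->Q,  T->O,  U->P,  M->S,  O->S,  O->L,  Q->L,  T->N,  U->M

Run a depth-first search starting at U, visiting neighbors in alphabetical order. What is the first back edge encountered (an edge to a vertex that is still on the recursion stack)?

O→S

DFS from U (visiting neighbors in alphabetical order); mark gray on enter, black on exit:
U gray
  M gray
    Q gray
      L gray
      L black
    Q black
    S gray
      P gray
        P→L: L black — skip
        O gray
          O→L: L black — skip
          O→Q: Q black — skip
          O→S: S is gray → back edge
First back edge: O → S.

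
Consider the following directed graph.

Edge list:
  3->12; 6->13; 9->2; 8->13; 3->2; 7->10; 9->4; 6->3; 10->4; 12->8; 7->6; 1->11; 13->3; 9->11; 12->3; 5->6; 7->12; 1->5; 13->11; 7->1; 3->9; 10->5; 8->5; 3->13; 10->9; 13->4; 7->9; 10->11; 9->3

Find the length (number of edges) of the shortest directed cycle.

For each vertex v, BFS finds the shortest path from v back to v.
The shortest such closed walk is 12 → 3 → 12, length 2.

2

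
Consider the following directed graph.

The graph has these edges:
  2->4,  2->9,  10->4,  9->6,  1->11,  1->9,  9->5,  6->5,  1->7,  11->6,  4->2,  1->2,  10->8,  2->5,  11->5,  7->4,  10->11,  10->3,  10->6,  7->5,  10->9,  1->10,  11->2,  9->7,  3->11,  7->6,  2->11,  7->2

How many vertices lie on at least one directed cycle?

5

A vertex is on a directed cycle iff it belongs to a strongly connected component of size ≥ 2 (or has a self-loop).
The vertices on cycles are {2, 4, 7, 9, 11} — 5 in total.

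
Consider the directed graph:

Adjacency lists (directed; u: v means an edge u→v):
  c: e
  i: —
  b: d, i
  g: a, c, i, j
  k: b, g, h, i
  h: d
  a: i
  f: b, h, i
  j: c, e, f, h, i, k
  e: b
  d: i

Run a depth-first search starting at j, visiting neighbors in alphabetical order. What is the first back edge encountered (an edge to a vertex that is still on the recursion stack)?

DFS from j (visiting neighbors in alphabetical order); mark gray on enter, black on exit:
j gray
  c gray
    e gray
      b gray
        d gray
          i gray
          i black
        d black
        b→i: i black — skip
      b black
    e black
  c black
  j→e: e black — skip
  f gray
    f→b: b black — skip
    h gray
      h→d: d black — skip
    h black
    f→i: i black — skip
  f black
  j→h: h black — skip
  j→i: i black — skip
  k gray
    k→b: b black — skip
    g gray
      a gray
        a→i: i black — skip
      a black
      g→c: c black — skip
      g→i: i black — skip
      g→j: j is gray → back edge
First back edge: g → j.

g->j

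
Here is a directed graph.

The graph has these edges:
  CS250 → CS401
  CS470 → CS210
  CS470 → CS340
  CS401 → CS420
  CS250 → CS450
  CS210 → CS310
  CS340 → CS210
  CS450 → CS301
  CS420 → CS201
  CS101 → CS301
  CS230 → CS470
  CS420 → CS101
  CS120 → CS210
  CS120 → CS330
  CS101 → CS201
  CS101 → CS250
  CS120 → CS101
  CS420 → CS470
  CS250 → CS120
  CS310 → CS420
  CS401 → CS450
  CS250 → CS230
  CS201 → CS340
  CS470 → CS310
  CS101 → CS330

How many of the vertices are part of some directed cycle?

11

A vertex is on a directed cycle iff it belongs to a strongly connected component of size ≥ 2 (or has a self-loop).
The vertices on cycles are {CS101, CS120, CS201, CS210, CS230, CS250, CS310, CS340, CS401, CS420, CS470} — 11 in total.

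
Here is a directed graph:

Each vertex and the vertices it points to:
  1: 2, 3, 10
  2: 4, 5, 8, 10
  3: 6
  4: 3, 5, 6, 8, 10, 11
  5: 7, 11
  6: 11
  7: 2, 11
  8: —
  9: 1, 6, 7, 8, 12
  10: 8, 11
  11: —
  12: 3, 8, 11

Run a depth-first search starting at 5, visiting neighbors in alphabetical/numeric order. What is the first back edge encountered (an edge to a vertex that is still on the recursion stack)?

DFS from 5 (visiting neighbors in alphabetical/numeric order); mark gray on enter, black on exit:
5 gray
  7 gray
    2 gray
      4 gray
        3 gray
          6 gray
            11 gray
            11 black
          6 black
        3 black
        4→5: 5 is gray → back edge
First back edge: 4 → 5.

4->5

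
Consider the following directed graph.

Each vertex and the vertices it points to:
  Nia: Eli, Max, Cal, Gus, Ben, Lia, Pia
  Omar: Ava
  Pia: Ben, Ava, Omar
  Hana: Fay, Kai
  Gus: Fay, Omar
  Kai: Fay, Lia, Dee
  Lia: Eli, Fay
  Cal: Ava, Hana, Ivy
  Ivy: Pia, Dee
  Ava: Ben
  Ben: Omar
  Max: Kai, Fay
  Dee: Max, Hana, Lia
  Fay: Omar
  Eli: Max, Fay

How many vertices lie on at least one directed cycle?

A vertex is on a directed cycle iff it belongs to a strongly connected component of size ≥ 2 (or has a self-loop).
The vertices on cycles are {Ava, Ben, Dee, Eli, Kai, Lia, Max, Hana, Omar} — 9 in total.

9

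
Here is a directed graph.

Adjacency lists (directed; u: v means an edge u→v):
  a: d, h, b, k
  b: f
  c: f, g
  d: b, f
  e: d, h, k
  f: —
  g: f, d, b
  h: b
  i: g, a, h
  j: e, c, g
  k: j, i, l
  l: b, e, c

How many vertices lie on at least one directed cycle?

A vertex is on a directed cycle iff it belongs to a strongly connected component of size ≥ 2 (or has a self-loop).
The vertices on cycles are {a, e, i, j, k, l} — 6 in total.

6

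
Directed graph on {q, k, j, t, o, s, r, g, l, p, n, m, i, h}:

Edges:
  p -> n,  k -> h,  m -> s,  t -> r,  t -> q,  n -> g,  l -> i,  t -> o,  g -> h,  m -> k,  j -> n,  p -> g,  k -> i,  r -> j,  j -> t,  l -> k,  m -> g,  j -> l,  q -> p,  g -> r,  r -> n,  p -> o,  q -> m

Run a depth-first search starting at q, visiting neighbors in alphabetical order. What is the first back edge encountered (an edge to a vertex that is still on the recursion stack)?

n->g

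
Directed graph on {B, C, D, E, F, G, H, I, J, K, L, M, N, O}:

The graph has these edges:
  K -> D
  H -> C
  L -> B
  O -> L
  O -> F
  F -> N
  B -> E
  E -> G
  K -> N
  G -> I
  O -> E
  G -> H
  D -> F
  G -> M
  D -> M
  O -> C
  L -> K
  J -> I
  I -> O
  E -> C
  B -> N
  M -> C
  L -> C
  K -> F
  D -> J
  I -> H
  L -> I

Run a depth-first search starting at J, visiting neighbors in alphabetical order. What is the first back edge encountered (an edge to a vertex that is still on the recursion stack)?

G->I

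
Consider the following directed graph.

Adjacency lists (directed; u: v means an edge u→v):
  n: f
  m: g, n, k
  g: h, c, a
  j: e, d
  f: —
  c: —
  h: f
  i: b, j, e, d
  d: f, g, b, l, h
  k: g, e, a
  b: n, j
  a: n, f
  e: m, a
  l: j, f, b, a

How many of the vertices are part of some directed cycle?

A vertex is on a directed cycle iff it belongs to a strongly connected component of size ≥ 2 (or has a self-loop).
The vertices on cycles are {b, d, e, j, k, l, m} — 7 in total.

7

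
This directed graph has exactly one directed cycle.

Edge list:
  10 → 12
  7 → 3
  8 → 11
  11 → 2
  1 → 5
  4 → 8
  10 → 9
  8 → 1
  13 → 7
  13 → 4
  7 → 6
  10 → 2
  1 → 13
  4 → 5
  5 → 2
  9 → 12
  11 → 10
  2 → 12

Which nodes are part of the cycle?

1, 4, 8, 13

DFS with gray/black marking from 13:
13 gray
  4 gray
    5 gray
      2 gray
        12 gray
        12 black
      2 black
    5 black
    8 gray
      11 gray
        11→2: 2 black — skip
        10 gray
          9 gray
            9→12: 12 black — skip
          9 black
          10→2: 2 black — skip
          10→12: 12 black — skip
        10 black
      11 black
      1 gray
        1→5: 5 black — skip
        1→13: 13 is gray → back edge
Back edge closes the cycle 13 → 4 → 8 → 1 → 13; its vertices are {1, 4, 8, 13}.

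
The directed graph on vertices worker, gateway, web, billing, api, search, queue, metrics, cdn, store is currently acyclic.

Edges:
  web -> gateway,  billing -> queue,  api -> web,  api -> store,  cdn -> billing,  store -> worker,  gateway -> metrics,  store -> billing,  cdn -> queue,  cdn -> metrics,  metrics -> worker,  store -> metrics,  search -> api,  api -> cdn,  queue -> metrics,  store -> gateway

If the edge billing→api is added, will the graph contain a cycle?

Yes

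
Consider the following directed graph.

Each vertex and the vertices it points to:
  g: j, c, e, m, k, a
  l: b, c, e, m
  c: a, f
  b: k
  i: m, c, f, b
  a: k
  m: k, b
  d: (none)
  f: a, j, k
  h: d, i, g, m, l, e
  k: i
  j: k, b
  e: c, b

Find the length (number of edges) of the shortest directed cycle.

3

For each vertex v, BFS finds the shortest path from v back to v.
The shortest such closed walk is i → f → k → i, length 3.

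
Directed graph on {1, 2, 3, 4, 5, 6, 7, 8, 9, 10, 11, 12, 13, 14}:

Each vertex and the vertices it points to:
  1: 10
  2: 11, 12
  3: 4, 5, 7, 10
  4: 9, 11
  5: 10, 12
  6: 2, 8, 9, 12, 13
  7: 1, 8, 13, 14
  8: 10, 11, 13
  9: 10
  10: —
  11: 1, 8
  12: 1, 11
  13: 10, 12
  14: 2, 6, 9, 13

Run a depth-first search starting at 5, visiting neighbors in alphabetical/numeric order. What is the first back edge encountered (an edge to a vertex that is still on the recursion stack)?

8->11

DFS from 5 (visiting neighbors in alphabetical/numeric order); mark gray on enter, black on exit:
5 gray
  10 gray
  10 black
  12 gray
    1 gray
      1→10: 10 black — skip
    1 black
    11 gray
      11→1: 1 black — skip
      8 gray
        8→10: 10 black — skip
        8→11: 11 is gray → back edge
First back edge: 8 → 11.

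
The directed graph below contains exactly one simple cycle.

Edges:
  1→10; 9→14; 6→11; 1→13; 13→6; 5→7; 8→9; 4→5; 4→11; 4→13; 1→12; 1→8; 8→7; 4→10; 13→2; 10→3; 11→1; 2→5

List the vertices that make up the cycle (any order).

DFS with gray/black marking from 11:
11 gray
  1 gray
    8 gray
      7 gray
      7 black
      9 gray
        14 gray
        14 black
      9 black
    8 black
    13 gray
      6 gray
        6→11: 11 is gray → back edge
Back edge closes the cycle 11 → 1 → 13 → 6 → 11; its vertices are {1, 6, 11, 13}.

1, 6, 11, 13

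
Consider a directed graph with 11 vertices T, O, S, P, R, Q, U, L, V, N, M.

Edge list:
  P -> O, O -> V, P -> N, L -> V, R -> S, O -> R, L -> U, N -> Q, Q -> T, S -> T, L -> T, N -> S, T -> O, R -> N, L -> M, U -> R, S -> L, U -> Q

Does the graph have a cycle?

Yes

DFS with white/gray/black marking, starting from O:
O gray
  R gray
    S gray
      L gray
        U gray
          Q gray
            T gray
              T→O: O is gray → back edge
Back edge found, so a cycle exists: O → R → S → L → U → Q → T → O.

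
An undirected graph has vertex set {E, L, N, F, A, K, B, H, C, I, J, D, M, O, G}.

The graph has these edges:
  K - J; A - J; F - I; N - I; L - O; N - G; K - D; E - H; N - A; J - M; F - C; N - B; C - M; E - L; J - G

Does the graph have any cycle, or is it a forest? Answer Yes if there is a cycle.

DFS, tracking each vertex's parent; an edge to a visited non-parent vertex closes a cycle.
Start from B:
visit B (parent –)
  visit N (parent B)
    visit G (parent N)
      visit J (parent G)
        visit M (parent J)
          visit C (parent M)
            C–M: parent, skip
            visit F (parent C)
              F–C: parent, skip
              visit I (parent F)
                I–F: parent, skip
                I–N: N visited and ≠ parent → cycle
Cycle: N – G – J – M – C – F – I – N.

Yes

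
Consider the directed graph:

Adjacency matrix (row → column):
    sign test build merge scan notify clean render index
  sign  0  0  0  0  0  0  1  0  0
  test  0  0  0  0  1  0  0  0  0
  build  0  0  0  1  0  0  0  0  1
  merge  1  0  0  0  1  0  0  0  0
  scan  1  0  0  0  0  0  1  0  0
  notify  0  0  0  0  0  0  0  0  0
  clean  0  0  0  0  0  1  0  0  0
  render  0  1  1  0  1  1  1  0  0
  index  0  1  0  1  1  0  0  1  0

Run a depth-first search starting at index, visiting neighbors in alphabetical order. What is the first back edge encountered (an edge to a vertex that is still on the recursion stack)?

build->index

DFS from index (visiting neighbors in alphabetical order); mark gray on enter, black on exit:
index gray
  merge gray
    scan gray
      clean gray
        notify gray
        notify black
      clean black
      sign gray
        sign→clean: clean black — skip
      sign black
    scan black
    merge→sign: sign black — skip
  merge black
  render gray
    build gray
      build→index: index is gray → back edge
First back edge: build → index.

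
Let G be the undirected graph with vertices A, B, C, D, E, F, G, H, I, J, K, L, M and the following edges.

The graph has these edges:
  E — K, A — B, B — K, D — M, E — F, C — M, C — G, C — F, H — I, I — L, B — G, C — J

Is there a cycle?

Yes

DFS, tracking each vertex's parent; an edge to a visited non-parent vertex closes a cycle.
Start from J:
visit J (parent –)
  visit C (parent J)
    visit G (parent C)
      visit B (parent G)
        visit A (parent B)
          A–B: parent, skip
        B–G: parent, skip
        visit K (parent B)
          visit E (parent K)
            E–K: parent, skip
            visit F (parent E)
              F–C: C visited and ≠ parent → cycle
Cycle: C – G – B – K – E – F – C.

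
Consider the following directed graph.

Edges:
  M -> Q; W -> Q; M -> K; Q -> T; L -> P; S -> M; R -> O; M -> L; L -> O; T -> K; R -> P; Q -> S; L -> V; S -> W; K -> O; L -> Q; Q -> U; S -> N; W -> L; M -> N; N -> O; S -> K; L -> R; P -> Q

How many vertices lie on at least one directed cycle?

A vertex is on a directed cycle iff it belongs to a strongly connected component of size ≥ 2 (or has a self-loop).
The vertices on cycles are {L, M, P, Q, R, S, W} — 7 in total.

7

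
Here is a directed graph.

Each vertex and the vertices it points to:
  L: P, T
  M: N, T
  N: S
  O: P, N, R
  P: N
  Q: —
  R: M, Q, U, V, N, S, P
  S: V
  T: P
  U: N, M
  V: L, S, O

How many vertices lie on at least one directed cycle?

A vertex is on a directed cycle iff it belongs to a strongly connected component of size ≥ 2 (or has a self-loop).
The vertices on cycles are {L, M, N, O, P, R, S, T, U, V} — 10 in total.

10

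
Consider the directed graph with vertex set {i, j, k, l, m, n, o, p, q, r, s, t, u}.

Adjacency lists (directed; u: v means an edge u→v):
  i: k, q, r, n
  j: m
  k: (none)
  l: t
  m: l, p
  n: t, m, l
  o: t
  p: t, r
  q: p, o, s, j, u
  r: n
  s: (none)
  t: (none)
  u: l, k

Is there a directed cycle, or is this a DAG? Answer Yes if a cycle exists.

DFS with white/gray/black marking, starting from t:
t gray
t black
i gray
  k gray
  k black
  q gray
    p gray
      p→t: t black — skip
      r gray
        n gray
          n→t: t black — skip
          m gray
            l gray
              l→t: t black — skip
            l black
            m→p: p is gray → back edge
Back edge found, so a cycle exists: p → r → n → m → p.

Yes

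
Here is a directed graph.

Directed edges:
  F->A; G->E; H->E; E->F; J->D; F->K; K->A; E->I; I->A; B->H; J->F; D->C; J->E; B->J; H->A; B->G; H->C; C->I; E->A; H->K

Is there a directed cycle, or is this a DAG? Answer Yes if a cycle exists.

No

DFS with white/gray/black marking, starting from I:
I gray
  A gray
  A black
I black
D gray
  C gray
    C→I: I black — skip
  C black
D black
J gray
  E gray
    E→A: A black — skip
    F gray
      F→A: A black — skip
      K gray
        K→A: A black — skip
      K black
    F black
    E→I: I black — skip
  E black
  J→F: F black — skip
  J→D: D black — skip
J black
G gray
  G→E: E black — skip
G black
B gray
  B→G: G black — skip
  H gray
    H→E: E black — skip
    H→K: K black — skip
    H→C: C black — skip
    H→A: A black — skip
  H black
  B→J: J black — skip
B black
Every edge goes to a white or black vertex — no back edge, so the graph is acyclic.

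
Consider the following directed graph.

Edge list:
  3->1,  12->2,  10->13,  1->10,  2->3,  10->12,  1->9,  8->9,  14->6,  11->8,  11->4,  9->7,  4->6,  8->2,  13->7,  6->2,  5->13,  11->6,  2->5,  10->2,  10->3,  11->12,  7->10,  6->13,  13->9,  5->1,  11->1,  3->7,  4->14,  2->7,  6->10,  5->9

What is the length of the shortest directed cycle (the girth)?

3

For each vertex v, BFS finds the shortest path from v back to v.
The shortest such closed walk is 1 → 10 → 3 → 1, length 3.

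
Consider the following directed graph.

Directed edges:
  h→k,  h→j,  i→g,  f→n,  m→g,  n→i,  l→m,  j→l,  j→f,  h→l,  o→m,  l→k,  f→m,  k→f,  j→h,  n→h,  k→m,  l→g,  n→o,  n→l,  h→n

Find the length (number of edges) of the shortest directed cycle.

2

For each vertex v, BFS finds the shortest path from v back to v.
The shortest such closed walk is n → h → n, length 2.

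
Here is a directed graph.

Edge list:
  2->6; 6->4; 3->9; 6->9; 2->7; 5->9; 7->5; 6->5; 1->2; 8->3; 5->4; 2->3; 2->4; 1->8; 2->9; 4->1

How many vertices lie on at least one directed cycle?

A vertex is on a directed cycle iff it belongs to a strongly connected component of size ≥ 2 (or has a self-loop).
The vertices on cycles are {1, 2, 4, 5, 6, 7} — 6 in total.

6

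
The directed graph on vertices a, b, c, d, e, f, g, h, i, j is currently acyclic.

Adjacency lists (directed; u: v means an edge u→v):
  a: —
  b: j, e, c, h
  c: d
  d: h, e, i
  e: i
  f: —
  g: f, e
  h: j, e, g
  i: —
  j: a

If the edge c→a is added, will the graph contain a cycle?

No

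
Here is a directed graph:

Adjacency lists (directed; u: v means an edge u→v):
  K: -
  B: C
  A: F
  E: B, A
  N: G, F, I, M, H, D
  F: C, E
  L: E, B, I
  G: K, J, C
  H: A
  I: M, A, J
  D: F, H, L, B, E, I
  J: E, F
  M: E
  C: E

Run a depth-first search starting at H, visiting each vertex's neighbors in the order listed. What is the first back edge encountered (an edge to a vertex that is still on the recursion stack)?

B→C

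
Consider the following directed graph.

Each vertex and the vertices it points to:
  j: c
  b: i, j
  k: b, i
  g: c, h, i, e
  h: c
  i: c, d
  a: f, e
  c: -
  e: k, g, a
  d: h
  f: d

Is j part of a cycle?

No

j lies on a cycle iff there is a path from j back to itself.
Exploring from j, it never reaches itself; equivalently, its strongly connected component is a singleton.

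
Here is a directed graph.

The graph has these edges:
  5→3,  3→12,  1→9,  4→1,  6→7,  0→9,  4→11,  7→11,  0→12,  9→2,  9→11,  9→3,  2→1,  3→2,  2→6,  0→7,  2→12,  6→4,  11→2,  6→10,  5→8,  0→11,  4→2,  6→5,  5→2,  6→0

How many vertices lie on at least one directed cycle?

10

A vertex is on a directed cycle iff it belongs to a strongly connected component of size ≥ 2 (or has a self-loop).
The vertices on cycles are {0, 1, 2, 3, 4, 5, 6, 7, 9, 11} — 10 in total.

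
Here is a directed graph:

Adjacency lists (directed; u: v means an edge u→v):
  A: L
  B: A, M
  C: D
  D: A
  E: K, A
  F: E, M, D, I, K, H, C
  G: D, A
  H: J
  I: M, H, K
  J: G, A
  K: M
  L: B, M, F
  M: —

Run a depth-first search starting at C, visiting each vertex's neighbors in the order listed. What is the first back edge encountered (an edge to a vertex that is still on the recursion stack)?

DFS from C (visiting each vertex's neighbors in the order listed); mark gray on enter, black on exit:
C gray
  D gray
    A gray
      L gray
        B gray
          B→A: A is gray → back edge
First back edge: B → A.

B->A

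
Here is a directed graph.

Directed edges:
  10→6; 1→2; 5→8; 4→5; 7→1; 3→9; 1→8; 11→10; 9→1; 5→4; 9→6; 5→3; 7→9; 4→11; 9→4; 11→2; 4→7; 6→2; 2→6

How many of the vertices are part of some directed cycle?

7

A vertex is on a directed cycle iff it belongs to a strongly connected component of size ≥ 2 (or has a self-loop).
The vertices on cycles are {2, 3, 4, 5, 6, 7, 9} — 7 in total.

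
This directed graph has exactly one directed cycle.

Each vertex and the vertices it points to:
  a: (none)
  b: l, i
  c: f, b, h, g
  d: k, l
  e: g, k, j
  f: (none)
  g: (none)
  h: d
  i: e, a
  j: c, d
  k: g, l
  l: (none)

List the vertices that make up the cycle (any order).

DFS with gray/black marking from j:
j gray
  c gray
    f gray
    f black
    b gray
      l gray
      l black
      i gray
        e gray
          g gray
          g black
          k gray
            k→g: g black — skip
            k→l: l black — skip
          k black
          e→j: j is gray → back edge
Back edge closes the cycle j → c → b → i → e → j; its vertices are {b, c, e, i, j}.

b, c, e, i, j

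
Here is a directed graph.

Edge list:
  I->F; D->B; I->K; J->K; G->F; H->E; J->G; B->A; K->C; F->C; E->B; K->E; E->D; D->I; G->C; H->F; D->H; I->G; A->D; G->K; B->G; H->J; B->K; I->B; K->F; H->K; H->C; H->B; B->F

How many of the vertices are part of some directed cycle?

9

A vertex is on a directed cycle iff it belongs to a strongly connected component of size ≥ 2 (or has a self-loop).
The vertices on cycles are {A, B, D, E, G, H, I, J, K} — 9 in total.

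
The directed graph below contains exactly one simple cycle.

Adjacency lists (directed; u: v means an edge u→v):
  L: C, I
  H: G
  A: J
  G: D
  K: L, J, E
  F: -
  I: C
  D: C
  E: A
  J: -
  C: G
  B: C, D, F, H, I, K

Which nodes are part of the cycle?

DFS with gray/black marking from C:
C gray
  G gray
    D gray
      D→C: C is gray → back edge
Back edge closes the cycle C → G → D → C; its vertices are {C, D, G}.

C, D, G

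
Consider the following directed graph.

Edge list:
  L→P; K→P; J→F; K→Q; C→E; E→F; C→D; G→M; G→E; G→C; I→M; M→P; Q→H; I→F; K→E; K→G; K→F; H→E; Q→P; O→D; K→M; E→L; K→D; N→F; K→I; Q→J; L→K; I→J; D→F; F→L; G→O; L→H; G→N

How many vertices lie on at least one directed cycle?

A vertex is on a directed cycle iff it belongs to a strongly connected component of size ≥ 2 (or has a self-loop).
The vertices on cycles are {C, D, E, F, G, H, I, J, K, L, N, O, Q} — 13 in total.

13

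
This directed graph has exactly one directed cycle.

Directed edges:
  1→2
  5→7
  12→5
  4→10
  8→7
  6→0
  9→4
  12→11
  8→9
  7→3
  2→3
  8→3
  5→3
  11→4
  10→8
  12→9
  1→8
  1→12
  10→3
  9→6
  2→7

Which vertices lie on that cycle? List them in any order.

4, 8, 9, 10

DFS with gray/black marking from 8:
8 gray
  7 gray
    3 gray
    3 black
  7 black
  9 gray
    4 gray
      10 gray
        10→3: 3 black — skip
        10→8: 8 is gray → back edge
Back edge closes the cycle 8 → 9 → 4 → 10 → 8; its vertices are {4, 8, 9, 10}.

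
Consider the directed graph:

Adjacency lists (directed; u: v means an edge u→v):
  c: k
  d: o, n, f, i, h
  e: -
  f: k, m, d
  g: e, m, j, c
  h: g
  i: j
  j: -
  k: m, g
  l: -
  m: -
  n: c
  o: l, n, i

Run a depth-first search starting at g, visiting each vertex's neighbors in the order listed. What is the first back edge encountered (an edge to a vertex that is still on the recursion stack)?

k→g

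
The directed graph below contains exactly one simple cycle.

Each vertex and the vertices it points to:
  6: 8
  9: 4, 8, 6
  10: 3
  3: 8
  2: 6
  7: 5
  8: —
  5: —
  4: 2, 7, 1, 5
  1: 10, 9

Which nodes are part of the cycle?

DFS with gray/black marking from 4:
4 gray
  2 gray
    6 gray
      8 gray
      8 black
    6 black
  2 black
  7 gray
    5 gray
    5 black
  7 black
  1 gray
    10 gray
      3 gray
        3→8: 8 black — skip
      3 black
    10 black
    9 gray
      9→4: 4 is gray → back edge
Back edge closes the cycle 4 → 1 → 9 → 4; its vertices are {1, 4, 9}.

1, 4, 9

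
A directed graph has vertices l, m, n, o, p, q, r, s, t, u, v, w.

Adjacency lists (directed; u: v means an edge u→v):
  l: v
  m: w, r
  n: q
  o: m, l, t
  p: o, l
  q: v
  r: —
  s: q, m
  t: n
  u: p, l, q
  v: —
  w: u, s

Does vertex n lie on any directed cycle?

n lies on a cycle iff there is a path from n back to itself.
Exploring from n, it never reaches itself; equivalently, its strongly connected component is a singleton.

No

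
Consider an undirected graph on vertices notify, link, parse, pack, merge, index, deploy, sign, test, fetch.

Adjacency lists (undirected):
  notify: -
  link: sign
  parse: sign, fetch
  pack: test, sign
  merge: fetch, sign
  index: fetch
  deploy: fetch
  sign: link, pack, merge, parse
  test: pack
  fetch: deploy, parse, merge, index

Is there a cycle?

DFS, tracking each vertex's parent; an edge to a visited non-parent vertex closes a cycle.
Start from index:
visit index (parent –)
  visit fetch (parent index)
    visit deploy (parent fetch)
      deploy–fetch: parent, skip
    visit parse (parent fetch)
      visit sign (parent parse)
        visit link (parent sign)
          link–sign: parent, skip
        visit pack (parent sign)
          visit test (parent pack)
            test–pack: parent, skip
          pack–sign: parent, skip
        visit merge (parent sign)
          merge–fetch: fetch visited and ≠ parent → cycle
Cycle: fetch – parse – sign – merge – fetch.

Yes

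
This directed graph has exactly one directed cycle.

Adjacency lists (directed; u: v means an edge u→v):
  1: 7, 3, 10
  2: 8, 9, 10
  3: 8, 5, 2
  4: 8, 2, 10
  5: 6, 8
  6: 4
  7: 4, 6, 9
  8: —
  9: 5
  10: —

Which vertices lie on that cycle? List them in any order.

2, 4, 5, 6, 9

DFS with gray/black marking from 9:
9 gray
  5 gray
    6 gray
      4 gray
        8 gray
        8 black
        2 gray
          2→8: 8 black — skip
          2→9: 9 is gray → back edge
Back edge closes the cycle 9 → 5 → 6 → 4 → 2 → 9; its vertices are {2, 4, 5, 6, 9}.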